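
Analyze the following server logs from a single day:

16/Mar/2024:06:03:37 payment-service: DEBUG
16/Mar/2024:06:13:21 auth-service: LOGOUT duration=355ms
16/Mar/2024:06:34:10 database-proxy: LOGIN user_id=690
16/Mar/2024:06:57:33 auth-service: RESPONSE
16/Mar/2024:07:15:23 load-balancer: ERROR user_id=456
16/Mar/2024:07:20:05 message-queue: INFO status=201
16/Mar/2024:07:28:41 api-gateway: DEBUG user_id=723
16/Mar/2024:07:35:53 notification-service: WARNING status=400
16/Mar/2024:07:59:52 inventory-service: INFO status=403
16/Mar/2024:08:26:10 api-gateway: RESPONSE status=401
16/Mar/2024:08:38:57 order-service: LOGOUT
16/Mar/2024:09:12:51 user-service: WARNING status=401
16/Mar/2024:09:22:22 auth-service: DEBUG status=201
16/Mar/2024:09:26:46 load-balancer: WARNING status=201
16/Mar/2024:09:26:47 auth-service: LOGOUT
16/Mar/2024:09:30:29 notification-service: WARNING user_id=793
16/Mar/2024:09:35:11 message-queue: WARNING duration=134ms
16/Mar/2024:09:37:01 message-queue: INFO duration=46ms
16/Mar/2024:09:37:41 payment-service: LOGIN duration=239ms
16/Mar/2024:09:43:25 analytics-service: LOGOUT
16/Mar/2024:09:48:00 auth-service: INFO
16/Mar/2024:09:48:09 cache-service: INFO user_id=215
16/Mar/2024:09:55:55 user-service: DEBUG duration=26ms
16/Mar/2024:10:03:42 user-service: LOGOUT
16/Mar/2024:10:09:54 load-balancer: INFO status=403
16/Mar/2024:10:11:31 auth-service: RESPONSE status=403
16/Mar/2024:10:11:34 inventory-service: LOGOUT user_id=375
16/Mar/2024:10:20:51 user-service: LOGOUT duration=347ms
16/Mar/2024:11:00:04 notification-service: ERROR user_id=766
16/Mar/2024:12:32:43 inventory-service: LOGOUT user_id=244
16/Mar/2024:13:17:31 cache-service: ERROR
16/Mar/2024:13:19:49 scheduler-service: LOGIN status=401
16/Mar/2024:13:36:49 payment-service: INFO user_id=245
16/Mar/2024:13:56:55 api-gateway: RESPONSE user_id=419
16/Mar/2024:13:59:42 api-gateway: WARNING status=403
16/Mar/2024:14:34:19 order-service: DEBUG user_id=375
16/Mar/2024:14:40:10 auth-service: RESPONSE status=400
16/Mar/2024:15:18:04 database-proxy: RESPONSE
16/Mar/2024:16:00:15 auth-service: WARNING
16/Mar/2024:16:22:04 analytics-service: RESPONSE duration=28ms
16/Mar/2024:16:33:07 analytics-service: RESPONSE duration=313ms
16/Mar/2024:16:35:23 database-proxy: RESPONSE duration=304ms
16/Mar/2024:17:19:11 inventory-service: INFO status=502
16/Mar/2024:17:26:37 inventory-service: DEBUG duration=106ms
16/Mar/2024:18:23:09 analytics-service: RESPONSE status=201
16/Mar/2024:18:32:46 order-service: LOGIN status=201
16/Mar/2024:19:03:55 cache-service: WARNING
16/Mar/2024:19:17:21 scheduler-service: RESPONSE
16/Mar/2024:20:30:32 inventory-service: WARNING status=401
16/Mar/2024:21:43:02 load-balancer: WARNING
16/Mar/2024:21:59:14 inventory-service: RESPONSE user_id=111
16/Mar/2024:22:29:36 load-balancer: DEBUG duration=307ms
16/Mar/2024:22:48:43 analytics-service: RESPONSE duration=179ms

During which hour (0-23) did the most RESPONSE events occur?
16

To find the peak hour:

1. Group all RESPONSE events by hour
2. Count events in each hour
3. Find hour with maximum count
4. Peak hour: 16 (with 3 events)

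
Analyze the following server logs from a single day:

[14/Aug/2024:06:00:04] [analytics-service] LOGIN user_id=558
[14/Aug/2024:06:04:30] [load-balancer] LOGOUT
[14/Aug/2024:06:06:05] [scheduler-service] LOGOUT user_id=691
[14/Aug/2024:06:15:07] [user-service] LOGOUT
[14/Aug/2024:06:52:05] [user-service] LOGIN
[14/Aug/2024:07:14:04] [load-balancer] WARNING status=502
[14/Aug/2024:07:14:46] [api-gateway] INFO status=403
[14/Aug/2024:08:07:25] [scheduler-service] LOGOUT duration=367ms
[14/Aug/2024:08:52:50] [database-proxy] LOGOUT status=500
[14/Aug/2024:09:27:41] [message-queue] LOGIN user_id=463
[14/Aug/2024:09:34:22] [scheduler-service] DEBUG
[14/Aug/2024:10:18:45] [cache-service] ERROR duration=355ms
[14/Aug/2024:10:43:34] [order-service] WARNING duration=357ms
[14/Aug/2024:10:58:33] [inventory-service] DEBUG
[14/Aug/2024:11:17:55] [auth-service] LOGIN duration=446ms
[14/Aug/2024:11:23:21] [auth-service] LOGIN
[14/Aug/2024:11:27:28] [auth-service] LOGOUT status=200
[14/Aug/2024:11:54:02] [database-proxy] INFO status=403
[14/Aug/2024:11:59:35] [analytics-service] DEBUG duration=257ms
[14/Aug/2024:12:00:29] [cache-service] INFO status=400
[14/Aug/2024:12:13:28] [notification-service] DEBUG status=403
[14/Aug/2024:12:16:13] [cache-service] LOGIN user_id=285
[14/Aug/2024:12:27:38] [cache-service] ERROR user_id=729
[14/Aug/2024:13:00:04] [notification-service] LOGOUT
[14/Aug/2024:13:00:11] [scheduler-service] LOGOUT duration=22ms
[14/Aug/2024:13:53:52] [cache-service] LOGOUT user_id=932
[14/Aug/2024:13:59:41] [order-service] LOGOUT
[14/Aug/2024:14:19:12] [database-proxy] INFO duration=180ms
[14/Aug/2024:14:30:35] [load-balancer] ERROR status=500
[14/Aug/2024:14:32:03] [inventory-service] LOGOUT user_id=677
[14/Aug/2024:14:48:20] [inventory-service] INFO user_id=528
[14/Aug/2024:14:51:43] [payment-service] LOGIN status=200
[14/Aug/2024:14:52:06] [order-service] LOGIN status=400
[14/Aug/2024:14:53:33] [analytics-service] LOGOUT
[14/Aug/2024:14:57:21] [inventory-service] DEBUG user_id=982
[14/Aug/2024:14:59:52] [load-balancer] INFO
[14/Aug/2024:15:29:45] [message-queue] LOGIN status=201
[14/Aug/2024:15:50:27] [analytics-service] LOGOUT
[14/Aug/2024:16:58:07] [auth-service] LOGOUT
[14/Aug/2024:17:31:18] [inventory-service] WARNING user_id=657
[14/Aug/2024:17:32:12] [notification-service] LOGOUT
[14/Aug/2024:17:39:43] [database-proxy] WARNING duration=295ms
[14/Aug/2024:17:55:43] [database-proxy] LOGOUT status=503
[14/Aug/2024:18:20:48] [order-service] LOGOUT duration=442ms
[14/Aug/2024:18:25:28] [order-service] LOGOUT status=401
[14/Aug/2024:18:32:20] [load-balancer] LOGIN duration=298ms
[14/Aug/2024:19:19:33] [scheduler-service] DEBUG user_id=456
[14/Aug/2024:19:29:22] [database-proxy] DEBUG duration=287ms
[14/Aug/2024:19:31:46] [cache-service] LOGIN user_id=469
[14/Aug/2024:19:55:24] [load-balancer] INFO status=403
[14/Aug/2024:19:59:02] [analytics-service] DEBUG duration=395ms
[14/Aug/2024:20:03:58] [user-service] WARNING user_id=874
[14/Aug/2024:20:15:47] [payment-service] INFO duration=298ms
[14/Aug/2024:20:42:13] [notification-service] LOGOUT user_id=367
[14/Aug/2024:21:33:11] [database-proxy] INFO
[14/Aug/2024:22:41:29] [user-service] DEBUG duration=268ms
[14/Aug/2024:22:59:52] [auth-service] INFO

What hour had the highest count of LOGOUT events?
13

To find the peak hour:

1. Group all LOGOUT events by hour
2. Count events in each hour
3. Find hour with maximum count
4. Peak hour: 13 (with 4 events)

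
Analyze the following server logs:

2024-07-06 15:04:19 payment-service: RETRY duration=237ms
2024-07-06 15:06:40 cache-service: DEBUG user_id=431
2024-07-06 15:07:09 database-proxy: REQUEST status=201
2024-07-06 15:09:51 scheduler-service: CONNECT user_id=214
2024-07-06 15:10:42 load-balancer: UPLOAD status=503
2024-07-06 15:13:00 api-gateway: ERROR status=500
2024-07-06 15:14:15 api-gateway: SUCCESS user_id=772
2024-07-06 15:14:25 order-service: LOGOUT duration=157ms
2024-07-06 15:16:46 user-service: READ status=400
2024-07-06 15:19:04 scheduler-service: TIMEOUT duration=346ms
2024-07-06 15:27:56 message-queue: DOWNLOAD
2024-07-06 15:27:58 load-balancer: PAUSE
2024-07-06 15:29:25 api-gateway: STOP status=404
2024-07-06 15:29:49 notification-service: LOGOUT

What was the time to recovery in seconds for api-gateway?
75

To calculate recovery time:

1. Find ERROR event for api-gateway: 2024-07-06 15:13:00
2. Find next SUCCESS event for api-gateway: 2024-07-06 15:14:15
3. Recovery time: 2024-07-06 15:14:15 - 2024-07-06 15:13:00 = 75 seconds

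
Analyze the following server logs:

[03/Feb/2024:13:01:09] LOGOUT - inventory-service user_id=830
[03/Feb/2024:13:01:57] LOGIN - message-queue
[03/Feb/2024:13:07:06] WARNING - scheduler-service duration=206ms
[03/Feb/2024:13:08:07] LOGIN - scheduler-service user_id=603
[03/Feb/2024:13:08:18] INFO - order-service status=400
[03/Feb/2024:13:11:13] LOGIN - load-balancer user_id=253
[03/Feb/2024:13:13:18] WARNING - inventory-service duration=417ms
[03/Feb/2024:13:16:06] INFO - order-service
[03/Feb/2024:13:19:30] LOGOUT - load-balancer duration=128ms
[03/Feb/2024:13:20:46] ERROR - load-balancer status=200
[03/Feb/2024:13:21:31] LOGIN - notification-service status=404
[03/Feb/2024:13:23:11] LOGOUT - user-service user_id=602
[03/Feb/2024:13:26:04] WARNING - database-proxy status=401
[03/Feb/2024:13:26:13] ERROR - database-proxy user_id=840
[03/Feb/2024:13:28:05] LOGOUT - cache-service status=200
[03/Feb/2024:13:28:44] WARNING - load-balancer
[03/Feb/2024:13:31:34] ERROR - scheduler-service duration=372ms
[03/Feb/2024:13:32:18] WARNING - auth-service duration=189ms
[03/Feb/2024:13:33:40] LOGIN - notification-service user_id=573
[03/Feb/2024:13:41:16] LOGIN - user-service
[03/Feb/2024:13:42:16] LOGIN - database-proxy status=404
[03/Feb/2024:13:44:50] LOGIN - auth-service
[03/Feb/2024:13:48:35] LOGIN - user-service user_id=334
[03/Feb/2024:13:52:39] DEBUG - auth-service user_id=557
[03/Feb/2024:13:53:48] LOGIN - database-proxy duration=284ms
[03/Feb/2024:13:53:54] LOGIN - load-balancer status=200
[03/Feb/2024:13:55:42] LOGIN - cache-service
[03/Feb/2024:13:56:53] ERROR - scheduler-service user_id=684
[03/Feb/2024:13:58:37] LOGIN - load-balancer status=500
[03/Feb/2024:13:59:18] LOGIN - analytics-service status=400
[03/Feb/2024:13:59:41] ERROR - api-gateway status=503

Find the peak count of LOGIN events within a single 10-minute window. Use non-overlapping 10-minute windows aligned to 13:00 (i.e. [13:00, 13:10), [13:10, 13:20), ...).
5

To find the burst window:

1. Divide the log period into non-overlapping 10-minute windows starting at 13:00
2. Count LOGIN events in each window
3. Find the window with maximum count
4. Maximum events in a window: 5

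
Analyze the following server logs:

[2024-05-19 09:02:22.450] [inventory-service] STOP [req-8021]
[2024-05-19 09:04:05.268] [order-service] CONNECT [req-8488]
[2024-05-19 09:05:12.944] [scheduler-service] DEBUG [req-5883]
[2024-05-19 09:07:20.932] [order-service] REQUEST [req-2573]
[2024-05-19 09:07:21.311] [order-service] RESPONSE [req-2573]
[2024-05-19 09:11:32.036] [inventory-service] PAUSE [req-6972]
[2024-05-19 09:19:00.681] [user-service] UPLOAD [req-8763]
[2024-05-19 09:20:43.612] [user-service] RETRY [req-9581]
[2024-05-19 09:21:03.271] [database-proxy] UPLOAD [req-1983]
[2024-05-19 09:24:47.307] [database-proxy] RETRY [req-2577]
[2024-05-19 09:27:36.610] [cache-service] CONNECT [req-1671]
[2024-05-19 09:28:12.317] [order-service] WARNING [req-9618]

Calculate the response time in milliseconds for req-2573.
379

To calculate latency:

1. Find REQUEST with id req-2573: 2024-05-19 09:07:20.932
2. Find RESPONSE with id req-2573: 2024-05-19 09:07:21.311
3. Latency: 2024-05-19 09:07:21.311 - 2024-05-19 09:07:20.932 = 379ms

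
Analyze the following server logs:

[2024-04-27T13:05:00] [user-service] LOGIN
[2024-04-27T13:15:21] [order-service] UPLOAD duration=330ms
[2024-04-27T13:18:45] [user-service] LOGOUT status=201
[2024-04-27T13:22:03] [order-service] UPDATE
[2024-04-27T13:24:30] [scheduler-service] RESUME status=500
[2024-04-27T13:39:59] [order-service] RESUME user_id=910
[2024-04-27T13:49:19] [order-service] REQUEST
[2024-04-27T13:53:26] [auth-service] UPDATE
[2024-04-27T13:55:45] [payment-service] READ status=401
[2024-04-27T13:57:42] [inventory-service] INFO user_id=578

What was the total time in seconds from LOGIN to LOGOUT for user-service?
825

To calculate state duration:

1. Find LOGIN event for user-service: 2024-04-27T13:05:00
2. Find LOGOUT event for user-service: 2024-04-27T13:18:45
3. Calculate duration: 2024-04-27T13:18:45 - 2024-04-27T13:05:00 = 825 seconds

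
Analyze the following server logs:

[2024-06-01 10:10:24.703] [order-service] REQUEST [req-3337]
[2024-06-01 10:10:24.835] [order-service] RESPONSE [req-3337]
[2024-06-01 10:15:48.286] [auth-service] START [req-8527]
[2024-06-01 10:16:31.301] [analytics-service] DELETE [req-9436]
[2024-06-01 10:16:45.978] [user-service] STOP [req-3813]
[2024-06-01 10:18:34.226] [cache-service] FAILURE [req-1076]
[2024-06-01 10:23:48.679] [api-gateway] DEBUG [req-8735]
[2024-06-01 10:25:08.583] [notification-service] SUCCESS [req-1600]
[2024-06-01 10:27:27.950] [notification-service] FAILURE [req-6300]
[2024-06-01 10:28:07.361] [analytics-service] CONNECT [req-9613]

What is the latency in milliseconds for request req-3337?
132

To calculate latency:

1. Find REQUEST with id req-3337: 2024-06-01 10:10:24.703
2. Find RESPONSE with id req-3337: 2024-06-01 10:10:24.835
3. Latency: 2024-06-01 10:10:24.835 - 2024-06-01 10:10:24.703 = 132ms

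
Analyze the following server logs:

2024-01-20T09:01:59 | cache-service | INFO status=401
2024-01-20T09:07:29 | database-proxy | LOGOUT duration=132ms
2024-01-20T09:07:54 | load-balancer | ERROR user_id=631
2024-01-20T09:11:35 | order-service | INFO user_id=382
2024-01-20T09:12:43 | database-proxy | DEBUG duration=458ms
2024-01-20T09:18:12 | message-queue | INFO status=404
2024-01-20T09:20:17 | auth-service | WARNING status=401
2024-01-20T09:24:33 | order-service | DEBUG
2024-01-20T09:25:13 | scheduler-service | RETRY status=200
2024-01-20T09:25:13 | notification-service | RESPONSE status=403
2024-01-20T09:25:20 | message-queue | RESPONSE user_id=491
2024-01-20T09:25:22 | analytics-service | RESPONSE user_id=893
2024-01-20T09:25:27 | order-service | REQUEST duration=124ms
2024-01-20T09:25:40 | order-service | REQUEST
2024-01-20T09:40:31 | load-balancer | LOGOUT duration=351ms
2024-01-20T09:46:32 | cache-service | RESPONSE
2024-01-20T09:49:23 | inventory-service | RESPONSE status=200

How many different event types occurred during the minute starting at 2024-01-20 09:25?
3

To count unique event types:

1. Filter events in the minute starting at 2024-01-20 09:25
2. Extract event types from matching entries
3. Count unique types: 3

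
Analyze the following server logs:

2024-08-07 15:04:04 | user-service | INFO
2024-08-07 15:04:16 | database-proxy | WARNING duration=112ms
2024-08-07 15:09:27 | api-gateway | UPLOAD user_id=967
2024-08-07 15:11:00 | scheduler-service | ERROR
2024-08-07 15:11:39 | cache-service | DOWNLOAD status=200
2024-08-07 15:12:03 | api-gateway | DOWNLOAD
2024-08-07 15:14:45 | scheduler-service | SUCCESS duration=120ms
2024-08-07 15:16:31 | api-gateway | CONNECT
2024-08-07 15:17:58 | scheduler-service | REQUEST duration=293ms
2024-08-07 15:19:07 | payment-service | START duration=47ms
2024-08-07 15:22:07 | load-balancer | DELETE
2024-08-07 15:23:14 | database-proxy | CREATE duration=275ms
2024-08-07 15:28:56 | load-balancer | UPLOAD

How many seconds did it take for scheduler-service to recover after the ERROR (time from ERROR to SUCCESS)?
225

To calculate recovery time:

1. Find ERROR event for scheduler-service: 2024-08-07 15:11:00
2. Find next SUCCESS event for scheduler-service: 2024-08-07 15:14:45
3. Recovery time: 2024-08-07 15:14:45 - 2024-08-07 15:11:00 = 225 seconds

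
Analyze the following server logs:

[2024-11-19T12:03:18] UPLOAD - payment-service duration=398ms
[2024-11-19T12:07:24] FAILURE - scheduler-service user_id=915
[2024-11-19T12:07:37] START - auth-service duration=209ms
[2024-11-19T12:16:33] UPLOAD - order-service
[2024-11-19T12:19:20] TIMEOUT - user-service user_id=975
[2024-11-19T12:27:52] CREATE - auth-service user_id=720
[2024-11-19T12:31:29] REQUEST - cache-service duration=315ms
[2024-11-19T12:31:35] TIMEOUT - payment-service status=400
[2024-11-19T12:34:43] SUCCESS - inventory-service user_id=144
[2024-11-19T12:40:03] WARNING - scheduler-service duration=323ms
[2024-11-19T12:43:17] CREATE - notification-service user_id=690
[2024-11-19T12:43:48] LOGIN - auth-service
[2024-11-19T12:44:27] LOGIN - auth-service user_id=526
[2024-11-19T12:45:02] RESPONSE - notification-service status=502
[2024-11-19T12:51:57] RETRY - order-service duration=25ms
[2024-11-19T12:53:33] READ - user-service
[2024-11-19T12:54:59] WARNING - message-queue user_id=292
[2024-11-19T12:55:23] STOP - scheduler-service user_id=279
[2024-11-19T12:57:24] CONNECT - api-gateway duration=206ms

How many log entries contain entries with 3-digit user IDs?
8

To find matching entries:

1. Pattern to match: entries with 3-digit user IDs
2. Scan each log entry for the pattern
3. Count matches: 8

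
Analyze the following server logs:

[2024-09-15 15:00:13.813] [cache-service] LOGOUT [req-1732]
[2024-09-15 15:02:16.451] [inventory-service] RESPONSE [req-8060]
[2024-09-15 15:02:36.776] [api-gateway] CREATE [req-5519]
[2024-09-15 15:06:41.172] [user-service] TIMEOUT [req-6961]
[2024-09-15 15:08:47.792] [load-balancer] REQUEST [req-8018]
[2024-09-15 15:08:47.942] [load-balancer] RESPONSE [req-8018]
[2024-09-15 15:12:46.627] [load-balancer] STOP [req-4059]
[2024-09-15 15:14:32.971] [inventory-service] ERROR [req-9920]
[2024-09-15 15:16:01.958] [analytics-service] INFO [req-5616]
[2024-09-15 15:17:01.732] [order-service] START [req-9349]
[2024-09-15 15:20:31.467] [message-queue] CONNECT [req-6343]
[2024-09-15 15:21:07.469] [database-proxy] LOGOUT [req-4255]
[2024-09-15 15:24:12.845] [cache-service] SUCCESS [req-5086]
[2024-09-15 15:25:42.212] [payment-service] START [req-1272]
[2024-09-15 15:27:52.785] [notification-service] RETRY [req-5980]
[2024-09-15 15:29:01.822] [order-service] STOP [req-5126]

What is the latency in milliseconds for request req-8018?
150

To calculate latency:

1. Find REQUEST with id req-8018: 2024-09-15 15:08:47.792
2. Find RESPONSE with id req-8018: 2024-09-15 15:08:47.942
3. Latency: 2024-09-15 15:08:47.942 - 2024-09-15 15:08:47.792 = 150ms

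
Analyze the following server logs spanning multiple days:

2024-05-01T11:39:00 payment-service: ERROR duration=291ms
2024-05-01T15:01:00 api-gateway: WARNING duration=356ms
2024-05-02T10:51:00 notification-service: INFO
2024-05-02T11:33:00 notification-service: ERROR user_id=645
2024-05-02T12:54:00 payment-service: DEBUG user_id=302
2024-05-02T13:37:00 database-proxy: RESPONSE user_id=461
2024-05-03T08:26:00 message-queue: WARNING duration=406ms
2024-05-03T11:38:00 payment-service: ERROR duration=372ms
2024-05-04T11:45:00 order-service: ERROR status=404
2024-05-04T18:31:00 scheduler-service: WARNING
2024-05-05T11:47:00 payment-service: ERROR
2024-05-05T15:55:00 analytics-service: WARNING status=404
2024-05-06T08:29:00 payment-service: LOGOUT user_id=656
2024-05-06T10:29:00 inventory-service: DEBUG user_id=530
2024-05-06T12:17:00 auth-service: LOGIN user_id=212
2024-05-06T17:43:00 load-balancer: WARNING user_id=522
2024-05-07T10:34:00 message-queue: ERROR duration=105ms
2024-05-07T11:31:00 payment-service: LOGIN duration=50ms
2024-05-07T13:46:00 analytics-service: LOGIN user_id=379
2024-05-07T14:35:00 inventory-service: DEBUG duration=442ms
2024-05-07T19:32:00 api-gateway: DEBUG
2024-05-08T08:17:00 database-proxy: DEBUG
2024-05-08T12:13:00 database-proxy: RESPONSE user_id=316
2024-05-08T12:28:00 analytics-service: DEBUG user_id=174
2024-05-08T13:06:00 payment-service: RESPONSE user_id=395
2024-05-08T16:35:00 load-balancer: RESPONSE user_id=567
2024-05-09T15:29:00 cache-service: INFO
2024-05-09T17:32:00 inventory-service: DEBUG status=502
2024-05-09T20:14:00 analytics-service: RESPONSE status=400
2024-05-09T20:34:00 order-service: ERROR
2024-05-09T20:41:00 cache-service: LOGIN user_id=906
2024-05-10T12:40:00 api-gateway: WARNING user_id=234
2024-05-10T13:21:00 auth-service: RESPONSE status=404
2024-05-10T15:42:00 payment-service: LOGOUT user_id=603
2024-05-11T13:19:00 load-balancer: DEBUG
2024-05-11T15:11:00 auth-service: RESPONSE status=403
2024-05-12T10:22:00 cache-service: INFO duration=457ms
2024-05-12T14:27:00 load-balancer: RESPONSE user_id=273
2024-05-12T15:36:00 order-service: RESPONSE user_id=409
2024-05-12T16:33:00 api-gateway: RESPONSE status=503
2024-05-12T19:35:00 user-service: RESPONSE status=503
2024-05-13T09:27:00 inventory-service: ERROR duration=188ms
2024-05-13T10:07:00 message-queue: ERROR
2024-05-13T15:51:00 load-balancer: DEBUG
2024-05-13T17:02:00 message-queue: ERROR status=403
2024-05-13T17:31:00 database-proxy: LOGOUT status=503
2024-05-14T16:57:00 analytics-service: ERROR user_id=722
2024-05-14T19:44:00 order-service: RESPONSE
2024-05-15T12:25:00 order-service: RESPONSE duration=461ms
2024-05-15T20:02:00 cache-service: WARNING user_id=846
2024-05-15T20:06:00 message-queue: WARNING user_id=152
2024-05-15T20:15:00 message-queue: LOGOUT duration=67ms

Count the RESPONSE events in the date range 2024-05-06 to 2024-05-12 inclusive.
10

To filter by date range:

1. Date range: 2024-05-06 through 2024-05-12, both dates inclusive
2. Filter for RESPONSE events whose date falls in this range
3. Count matching events: 10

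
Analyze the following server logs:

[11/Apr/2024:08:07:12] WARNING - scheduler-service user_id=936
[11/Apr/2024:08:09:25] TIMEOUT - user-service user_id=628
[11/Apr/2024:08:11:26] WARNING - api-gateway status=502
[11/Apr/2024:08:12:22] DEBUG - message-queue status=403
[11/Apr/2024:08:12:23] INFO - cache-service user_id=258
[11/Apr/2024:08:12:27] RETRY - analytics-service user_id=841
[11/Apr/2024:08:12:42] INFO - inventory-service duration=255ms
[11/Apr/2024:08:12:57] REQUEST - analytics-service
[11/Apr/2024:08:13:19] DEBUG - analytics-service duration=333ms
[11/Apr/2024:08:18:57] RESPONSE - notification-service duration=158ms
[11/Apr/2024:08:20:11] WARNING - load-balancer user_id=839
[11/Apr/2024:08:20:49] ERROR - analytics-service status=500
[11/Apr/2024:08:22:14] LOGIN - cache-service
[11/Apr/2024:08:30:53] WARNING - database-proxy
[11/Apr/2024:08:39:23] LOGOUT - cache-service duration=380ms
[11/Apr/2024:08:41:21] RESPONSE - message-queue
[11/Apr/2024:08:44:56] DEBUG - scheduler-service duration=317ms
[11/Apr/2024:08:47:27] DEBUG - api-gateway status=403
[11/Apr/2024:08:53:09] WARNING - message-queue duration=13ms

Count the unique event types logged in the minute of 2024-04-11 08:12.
4

To count unique event types:

1. Filter events in the minute starting at 2024-04-11 08:12
2. Extract event types from matching entries
3. Count unique types: 4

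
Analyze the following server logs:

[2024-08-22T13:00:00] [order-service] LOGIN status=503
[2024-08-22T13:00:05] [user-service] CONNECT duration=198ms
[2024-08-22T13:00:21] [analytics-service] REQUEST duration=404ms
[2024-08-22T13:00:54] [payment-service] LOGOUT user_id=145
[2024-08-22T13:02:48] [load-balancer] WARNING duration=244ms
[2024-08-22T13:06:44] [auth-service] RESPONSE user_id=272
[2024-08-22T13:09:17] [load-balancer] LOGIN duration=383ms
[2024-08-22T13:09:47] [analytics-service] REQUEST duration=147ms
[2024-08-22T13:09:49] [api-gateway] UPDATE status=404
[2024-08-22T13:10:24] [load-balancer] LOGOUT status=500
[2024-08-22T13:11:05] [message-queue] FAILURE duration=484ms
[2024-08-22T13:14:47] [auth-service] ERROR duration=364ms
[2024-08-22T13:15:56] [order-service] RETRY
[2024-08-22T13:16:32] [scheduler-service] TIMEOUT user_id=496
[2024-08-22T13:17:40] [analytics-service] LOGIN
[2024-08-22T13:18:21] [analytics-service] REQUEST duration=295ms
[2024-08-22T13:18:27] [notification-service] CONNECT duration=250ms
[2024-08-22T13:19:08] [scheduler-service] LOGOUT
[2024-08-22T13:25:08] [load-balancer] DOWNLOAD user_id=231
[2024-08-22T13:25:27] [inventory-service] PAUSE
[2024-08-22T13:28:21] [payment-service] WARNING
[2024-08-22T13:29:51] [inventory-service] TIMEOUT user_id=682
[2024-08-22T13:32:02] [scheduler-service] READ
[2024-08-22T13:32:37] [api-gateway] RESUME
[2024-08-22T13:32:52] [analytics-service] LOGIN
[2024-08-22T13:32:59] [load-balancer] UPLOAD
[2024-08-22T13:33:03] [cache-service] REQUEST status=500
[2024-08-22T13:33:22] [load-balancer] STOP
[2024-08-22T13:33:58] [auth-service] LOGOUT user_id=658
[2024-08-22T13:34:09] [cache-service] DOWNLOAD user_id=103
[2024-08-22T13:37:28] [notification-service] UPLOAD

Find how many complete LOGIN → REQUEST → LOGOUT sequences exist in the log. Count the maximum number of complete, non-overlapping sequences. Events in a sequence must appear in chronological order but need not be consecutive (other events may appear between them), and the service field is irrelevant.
4

To count sequences:

1. Look for pattern: LOGIN → REQUEST → LOGOUT
2. Greedily scan the log in chronological order, matching each sequence element in turn (ignoring service)
3. Each time the full pattern completes, increment the count and restart matching from the next event
4. Complete non-overlapping sequences found: 4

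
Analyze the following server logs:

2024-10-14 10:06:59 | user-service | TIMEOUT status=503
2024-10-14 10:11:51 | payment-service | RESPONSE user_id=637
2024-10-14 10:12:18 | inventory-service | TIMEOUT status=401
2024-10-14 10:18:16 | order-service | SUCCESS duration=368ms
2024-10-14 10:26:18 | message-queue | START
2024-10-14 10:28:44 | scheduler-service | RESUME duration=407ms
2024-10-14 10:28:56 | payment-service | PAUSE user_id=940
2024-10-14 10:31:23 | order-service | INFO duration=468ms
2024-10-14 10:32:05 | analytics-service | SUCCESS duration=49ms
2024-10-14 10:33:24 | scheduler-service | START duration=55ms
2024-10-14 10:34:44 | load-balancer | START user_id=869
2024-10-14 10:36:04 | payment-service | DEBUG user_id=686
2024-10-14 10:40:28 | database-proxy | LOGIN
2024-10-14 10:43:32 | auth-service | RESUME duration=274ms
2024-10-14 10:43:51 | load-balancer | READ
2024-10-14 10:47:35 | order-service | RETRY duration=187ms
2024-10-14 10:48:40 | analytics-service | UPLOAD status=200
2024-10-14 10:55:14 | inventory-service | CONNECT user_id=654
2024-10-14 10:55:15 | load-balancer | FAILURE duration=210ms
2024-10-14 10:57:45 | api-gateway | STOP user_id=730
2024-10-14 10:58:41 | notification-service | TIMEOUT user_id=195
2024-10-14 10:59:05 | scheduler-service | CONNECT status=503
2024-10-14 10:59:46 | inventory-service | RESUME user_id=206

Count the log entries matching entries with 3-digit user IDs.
8

To find matching entries:

1. Pattern to match: entries with 3-digit user IDs
2. Scan each log entry for the pattern
3. Count matches: 8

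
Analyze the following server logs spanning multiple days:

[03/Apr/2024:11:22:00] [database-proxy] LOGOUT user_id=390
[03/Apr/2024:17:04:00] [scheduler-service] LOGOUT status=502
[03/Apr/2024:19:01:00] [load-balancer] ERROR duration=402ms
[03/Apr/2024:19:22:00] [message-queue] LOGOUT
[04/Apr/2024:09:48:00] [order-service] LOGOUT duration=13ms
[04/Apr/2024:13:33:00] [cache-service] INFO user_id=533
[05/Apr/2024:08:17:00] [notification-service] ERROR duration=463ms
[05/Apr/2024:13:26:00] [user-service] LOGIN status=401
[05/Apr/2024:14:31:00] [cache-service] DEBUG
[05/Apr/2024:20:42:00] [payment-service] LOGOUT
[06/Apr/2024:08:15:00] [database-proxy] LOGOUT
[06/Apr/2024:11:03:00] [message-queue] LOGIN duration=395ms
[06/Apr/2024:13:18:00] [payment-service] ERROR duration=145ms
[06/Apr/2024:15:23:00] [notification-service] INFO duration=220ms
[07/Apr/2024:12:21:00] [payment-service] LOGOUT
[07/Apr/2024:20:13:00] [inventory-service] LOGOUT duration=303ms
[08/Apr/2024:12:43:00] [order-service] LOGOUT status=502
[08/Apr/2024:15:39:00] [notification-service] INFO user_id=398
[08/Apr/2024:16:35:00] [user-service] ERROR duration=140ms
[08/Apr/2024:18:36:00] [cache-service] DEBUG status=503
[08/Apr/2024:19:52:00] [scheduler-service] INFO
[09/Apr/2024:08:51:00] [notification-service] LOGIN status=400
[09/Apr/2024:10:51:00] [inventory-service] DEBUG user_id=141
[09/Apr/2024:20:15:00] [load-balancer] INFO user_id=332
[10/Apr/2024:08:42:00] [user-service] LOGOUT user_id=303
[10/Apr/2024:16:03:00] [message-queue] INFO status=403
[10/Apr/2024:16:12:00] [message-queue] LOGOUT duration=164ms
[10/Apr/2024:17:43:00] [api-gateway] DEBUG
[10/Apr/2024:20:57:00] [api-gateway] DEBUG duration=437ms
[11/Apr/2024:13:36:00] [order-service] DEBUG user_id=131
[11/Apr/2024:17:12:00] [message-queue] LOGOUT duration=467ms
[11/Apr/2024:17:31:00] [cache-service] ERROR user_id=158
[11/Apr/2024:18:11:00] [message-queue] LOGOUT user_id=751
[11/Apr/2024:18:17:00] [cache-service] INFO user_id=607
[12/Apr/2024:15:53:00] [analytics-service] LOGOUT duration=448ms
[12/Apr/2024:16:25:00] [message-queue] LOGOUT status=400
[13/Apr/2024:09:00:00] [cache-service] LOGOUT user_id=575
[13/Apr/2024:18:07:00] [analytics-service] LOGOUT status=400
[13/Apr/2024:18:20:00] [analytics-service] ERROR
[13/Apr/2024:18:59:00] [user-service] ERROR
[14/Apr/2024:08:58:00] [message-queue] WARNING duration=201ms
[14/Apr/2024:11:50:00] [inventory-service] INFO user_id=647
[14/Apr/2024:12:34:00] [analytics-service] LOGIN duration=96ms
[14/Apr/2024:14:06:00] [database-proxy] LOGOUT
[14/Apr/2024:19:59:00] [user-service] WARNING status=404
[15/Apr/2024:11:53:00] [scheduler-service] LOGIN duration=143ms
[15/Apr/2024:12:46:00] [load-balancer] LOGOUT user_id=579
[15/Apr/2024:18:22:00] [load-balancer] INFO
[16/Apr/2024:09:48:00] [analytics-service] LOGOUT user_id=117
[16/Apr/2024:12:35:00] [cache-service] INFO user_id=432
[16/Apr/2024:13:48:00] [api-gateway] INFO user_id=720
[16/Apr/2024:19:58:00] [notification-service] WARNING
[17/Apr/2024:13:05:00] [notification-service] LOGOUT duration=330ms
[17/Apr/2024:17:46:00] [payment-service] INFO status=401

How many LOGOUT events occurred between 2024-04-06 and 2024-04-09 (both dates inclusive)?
4

To filter by date range:

1. Date range: 2024-04-06 through 2024-04-09, both dates inclusive
2. Filter for LOGOUT events whose date falls in this range
3. Count matching events: 4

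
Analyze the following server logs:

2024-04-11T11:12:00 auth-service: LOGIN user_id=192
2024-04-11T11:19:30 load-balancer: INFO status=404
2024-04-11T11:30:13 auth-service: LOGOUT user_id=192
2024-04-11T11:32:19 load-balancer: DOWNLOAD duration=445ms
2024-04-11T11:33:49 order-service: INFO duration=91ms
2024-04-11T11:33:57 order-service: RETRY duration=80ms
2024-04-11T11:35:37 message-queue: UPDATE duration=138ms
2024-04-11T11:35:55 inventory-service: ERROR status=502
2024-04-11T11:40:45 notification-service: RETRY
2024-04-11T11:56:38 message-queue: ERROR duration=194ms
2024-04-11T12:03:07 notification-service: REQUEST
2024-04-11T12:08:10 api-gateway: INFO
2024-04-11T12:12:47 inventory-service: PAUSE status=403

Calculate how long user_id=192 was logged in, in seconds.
1093

To calculate session duration:

1. Find LOGIN event for user_id=192: 2024-04-11T11:12:00
2. Find LOGOUT event for user_id=192: 2024-04-11T11:30:13
3. Session duration: 2024-04-11T11:30:13 - 2024-04-11T11:12:00 = 1093 seconds (18 minutes)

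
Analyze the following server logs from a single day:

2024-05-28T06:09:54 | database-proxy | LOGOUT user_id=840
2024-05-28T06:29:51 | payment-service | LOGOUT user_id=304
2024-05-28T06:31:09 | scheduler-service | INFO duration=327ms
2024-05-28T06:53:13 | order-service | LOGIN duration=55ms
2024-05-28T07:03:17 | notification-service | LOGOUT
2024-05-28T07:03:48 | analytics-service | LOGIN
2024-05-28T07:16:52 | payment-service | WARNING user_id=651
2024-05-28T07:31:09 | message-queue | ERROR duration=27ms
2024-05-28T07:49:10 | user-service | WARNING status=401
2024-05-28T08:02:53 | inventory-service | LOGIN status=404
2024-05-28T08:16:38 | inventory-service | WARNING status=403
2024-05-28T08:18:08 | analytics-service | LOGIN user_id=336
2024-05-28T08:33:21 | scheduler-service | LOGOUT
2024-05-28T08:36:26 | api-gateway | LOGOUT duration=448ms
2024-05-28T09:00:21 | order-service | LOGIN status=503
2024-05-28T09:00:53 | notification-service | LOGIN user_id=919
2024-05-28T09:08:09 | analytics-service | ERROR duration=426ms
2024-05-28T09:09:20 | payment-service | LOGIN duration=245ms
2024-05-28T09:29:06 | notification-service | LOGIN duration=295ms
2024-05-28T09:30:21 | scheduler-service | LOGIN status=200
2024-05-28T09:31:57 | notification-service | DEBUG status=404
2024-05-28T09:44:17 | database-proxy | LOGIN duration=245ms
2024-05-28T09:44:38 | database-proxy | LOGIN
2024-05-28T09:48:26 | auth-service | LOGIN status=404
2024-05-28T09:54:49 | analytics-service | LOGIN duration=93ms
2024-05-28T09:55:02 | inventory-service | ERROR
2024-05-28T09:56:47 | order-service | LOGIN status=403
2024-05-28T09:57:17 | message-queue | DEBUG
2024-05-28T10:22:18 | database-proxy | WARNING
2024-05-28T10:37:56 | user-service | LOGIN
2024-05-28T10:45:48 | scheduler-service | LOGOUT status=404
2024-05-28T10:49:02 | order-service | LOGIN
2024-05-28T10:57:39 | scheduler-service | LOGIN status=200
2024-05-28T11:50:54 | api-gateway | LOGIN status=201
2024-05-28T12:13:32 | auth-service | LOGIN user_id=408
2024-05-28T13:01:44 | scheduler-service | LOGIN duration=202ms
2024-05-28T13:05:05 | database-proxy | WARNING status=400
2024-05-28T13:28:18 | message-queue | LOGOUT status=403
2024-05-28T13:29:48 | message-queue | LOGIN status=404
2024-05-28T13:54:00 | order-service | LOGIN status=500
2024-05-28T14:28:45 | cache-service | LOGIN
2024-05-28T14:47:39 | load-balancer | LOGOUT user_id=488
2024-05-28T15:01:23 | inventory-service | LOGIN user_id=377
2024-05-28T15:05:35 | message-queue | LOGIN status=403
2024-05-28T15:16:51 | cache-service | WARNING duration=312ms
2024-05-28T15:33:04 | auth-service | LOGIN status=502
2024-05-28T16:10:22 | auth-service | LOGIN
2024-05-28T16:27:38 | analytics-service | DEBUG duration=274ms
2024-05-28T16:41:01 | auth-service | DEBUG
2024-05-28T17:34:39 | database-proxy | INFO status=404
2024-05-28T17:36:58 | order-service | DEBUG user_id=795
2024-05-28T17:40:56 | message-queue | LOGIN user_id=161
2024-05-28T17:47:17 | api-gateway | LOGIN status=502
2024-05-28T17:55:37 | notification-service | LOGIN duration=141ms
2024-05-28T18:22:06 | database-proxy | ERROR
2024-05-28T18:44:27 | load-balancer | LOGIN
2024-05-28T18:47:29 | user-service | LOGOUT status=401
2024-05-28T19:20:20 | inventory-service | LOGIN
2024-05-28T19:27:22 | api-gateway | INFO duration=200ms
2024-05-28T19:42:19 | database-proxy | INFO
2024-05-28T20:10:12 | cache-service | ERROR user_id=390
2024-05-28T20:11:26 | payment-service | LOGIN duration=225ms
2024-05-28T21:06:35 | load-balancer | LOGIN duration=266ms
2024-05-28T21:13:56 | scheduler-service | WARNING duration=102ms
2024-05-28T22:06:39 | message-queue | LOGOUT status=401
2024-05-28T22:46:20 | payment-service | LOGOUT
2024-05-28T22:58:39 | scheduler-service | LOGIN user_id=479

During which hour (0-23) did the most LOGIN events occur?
9

To find the peak hour:

1. Group all LOGIN events by hour
2. Count events in each hour
3. Find hour with maximum count
4. Peak hour: 9 (with 10 events)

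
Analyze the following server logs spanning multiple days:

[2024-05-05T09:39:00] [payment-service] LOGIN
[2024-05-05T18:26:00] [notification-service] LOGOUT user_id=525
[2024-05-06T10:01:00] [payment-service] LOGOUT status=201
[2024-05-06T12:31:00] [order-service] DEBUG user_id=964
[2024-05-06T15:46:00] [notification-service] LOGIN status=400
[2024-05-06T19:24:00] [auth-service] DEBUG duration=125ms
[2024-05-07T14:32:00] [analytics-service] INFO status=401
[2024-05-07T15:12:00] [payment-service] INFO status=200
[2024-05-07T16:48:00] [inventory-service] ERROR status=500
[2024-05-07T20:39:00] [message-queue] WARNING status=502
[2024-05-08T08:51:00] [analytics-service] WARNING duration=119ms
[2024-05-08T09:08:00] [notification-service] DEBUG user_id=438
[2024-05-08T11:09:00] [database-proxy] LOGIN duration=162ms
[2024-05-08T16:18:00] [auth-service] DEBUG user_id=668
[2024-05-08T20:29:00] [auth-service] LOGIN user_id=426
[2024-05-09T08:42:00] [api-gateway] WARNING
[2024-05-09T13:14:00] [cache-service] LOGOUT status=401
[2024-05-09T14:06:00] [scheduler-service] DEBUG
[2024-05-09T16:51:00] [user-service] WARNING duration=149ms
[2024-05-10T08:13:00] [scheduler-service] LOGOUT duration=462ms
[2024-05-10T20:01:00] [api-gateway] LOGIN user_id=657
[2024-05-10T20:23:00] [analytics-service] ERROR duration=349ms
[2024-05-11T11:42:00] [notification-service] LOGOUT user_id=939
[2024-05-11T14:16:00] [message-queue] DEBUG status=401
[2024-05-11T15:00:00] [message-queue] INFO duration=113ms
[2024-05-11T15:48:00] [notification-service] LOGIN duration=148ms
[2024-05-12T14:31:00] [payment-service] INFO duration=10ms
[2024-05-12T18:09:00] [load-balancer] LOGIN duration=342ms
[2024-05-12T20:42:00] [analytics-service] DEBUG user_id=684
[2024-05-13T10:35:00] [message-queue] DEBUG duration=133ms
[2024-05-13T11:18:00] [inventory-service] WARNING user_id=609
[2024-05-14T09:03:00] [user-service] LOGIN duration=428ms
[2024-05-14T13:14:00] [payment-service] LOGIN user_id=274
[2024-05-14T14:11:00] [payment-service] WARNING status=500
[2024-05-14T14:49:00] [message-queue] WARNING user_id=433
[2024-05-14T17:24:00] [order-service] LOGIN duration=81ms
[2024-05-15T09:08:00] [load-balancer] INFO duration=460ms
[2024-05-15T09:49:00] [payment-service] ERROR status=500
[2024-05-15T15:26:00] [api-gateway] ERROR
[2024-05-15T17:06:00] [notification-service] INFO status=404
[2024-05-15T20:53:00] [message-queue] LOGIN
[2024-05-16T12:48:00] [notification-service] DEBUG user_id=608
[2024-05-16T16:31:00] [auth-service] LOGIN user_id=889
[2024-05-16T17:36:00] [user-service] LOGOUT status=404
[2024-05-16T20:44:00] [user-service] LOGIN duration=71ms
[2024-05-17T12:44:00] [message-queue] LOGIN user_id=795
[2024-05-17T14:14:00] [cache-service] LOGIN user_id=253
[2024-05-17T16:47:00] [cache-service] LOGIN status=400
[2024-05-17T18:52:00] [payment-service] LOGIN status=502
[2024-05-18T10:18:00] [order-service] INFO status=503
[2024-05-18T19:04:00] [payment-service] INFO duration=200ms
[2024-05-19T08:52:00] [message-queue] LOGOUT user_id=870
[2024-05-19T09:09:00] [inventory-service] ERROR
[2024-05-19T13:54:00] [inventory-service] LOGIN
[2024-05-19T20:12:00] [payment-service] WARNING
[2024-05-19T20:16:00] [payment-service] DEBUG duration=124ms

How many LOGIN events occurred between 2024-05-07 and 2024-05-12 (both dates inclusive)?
5

To filter by date range:

1. Date range: 2024-05-07 through 2024-05-12, both dates inclusive
2. Filter for LOGIN events whose date falls in this range
3. Count matching events: 5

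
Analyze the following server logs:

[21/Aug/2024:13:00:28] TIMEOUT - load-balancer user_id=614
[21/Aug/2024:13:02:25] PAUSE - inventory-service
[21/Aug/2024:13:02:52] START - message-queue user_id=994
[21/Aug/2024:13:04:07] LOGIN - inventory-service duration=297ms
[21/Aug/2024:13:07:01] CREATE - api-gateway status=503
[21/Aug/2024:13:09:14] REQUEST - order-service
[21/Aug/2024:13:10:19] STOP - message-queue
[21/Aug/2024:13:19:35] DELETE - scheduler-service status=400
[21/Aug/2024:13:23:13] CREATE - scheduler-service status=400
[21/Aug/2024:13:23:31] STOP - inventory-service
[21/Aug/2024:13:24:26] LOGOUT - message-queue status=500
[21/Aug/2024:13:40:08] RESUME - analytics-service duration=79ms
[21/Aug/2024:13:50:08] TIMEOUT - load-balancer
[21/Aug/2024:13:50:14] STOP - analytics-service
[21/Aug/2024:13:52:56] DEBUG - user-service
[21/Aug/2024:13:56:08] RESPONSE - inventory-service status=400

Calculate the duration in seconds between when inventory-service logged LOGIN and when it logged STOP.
1164

To find the time between events:

1. Locate the first LOGIN event for inventory-service: 21/Aug/2024:13:04:07
2. Locate the first STOP event for inventory-service: 21/Aug/2024:13:23:31
3. Calculate the difference: 21/Aug/2024:13:23:31 - 21/Aug/2024:13:04:07 = 1164 seconds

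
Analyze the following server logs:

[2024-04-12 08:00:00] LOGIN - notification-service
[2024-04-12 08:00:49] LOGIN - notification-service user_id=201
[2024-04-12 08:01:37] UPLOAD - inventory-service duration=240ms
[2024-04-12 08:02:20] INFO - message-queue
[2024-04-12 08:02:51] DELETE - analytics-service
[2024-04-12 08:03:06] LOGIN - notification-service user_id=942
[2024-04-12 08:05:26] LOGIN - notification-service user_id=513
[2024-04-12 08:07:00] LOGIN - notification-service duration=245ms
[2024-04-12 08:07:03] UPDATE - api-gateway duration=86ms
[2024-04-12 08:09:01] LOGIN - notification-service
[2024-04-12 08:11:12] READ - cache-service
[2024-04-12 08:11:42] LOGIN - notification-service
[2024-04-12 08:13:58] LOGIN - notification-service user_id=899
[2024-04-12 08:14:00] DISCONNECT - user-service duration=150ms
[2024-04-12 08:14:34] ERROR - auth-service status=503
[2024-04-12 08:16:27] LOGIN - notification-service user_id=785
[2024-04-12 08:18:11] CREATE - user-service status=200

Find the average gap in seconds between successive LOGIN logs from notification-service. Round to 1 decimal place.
123.4

To calculate average interval:

1. Find all LOGIN events for notification-service in order
2. Calculate time gaps between consecutive events
3. Compute mean of gaps: 987 / 8 = 123.4 seconds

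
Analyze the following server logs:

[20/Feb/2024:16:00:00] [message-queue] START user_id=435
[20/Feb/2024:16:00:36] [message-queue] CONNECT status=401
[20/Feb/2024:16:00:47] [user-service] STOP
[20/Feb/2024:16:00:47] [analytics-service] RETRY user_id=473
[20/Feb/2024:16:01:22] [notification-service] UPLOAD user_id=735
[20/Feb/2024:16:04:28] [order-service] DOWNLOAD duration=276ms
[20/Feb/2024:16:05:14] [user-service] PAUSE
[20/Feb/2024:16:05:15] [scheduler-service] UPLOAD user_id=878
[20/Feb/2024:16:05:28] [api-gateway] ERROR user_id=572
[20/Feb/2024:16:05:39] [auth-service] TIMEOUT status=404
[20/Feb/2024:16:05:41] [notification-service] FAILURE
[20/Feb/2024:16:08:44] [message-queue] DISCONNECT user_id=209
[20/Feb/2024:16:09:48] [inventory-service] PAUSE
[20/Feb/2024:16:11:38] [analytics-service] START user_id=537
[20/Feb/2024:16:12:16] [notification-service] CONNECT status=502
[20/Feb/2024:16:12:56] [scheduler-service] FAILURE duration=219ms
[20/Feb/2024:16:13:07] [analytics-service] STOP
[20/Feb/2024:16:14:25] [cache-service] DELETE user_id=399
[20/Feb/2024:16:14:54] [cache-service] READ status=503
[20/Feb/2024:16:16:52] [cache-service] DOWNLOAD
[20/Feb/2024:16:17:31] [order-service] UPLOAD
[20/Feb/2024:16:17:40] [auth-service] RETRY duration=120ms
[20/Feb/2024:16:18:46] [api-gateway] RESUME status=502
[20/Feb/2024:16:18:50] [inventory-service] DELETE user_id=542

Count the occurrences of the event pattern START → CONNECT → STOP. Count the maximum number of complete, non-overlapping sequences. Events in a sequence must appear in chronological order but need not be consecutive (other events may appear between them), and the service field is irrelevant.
2

To count sequences:

1. Look for pattern: START → CONNECT → STOP
2. Greedily scan the log in chronological order, matching each sequence element in turn (ignoring service)
3. Each time the full pattern completes, increment the count and restart matching from the next event
4. Complete non-overlapping sequences found: 2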